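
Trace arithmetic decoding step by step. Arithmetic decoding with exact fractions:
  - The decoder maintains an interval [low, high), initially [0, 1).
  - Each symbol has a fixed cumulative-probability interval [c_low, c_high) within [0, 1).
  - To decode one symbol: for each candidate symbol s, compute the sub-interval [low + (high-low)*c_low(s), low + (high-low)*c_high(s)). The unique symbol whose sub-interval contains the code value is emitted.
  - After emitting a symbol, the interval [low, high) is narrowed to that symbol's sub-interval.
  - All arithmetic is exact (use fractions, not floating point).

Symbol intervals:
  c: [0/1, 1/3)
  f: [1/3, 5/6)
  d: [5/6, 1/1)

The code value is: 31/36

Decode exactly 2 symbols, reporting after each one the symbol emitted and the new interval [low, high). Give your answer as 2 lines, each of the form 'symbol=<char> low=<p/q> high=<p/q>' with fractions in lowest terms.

Step 1: interval [0/1, 1/1), width = 1/1 - 0/1 = 1/1
  'c': [0/1 + 1/1*0/1, 0/1 + 1/1*1/3) = [0/1, 1/3)
  'f': [0/1 + 1/1*1/3, 0/1 + 1/1*5/6) = [1/3, 5/6)
  'd': [0/1 + 1/1*5/6, 0/1 + 1/1*1/1) = [5/6, 1/1) <- contains code 31/36
  emit 'd', narrow to [5/6, 1/1)
Step 2: interval [5/6, 1/1), width = 1/1 - 5/6 = 1/6
  'c': [5/6 + 1/6*0/1, 5/6 + 1/6*1/3) = [5/6, 8/9) <- contains code 31/36
  'f': [5/6 + 1/6*1/3, 5/6 + 1/6*5/6) = [8/9, 35/36)
  'd': [5/6 + 1/6*5/6, 5/6 + 1/6*1/1) = [35/36, 1/1)
  emit 'c', narrow to [5/6, 8/9)

Answer: symbol=d low=5/6 high=1/1
symbol=c low=5/6 high=8/9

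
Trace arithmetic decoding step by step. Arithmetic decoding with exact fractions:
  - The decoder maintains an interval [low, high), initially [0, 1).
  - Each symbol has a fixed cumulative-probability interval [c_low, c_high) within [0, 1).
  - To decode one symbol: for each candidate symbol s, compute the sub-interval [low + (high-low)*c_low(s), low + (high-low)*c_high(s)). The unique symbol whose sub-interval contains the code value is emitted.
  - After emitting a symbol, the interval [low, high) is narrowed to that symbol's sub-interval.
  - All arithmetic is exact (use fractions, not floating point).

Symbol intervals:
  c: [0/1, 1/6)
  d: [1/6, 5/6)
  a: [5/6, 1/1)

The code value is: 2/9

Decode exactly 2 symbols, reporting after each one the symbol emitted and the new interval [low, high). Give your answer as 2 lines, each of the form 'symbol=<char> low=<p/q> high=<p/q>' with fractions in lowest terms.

Step 1: interval [0/1, 1/1), width = 1/1 - 0/1 = 1/1
  'c': [0/1 + 1/1*0/1, 0/1 + 1/1*1/6) = [0/1, 1/6)
  'd': [0/1 + 1/1*1/6, 0/1 + 1/1*5/6) = [1/6, 5/6) <- contains code 2/9
  'a': [0/1 + 1/1*5/6, 0/1 + 1/1*1/1) = [5/6, 1/1)
  emit 'd', narrow to [1/6, 5/6)
Step 2: interval [1/6, 5/6), width = 5/6 - 1/6 = 2/3
  'c': [1/6 + 2/3*0/1, 1/6 + 2/3*1/6) = [1/6, 5/18) <- contains code 2/9
  'd': [1/6 + 2/3*1/6, 1/6 + 2/3*5/6) = [5/18, 13/18)
  'a': [1/6 + 2/3*5/6, 1/6 + 2/3*1/1) = [13/18, 5/6)
  emit 'c', narrow to [1/6, 5/18)

Answer: symbol=d low=1/6 high=5/6
symbol=c low=1/6 high=5/18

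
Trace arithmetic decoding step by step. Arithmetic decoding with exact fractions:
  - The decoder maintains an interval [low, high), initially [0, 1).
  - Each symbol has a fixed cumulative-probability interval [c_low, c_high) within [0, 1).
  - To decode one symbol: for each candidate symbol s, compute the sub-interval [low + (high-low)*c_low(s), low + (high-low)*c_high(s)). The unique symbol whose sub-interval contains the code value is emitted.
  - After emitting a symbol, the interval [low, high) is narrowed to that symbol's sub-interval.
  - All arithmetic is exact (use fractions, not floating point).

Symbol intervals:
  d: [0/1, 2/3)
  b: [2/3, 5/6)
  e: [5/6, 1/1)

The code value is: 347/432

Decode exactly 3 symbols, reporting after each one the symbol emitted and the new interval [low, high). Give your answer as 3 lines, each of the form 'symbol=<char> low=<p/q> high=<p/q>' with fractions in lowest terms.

Step 1: interval [0/1, 1/1), width = 1/1 - 0/1 = 1/1
  'd': [0/1 + 1/1*0/1, 0/1 + 1/1*2/3) = [0/1, 2/3)
  'b': [0/1 + 1/1*2/3, 0/1 + 1/1*5/6) = [2/3, 5/6) <- contains code 347/432
  'e': [0/1 + 1/1*5/6, 0/1 + 1/1*1/1) = [5/6, 1/1)
  emit 'b', narrow to [2/3, 5/6)
Step 2: interval [2/3, 5/6), width = 5/6 - 2/3 = 1/6
  'd': [2/3 + 1/6*0/1, 2/3 + 1/6*2/3) = [2/3, 7/9)
  'b': [2/3 + 1/6*2/3, 2/3 + 1/6*5/6) = [7/9, 29/36) <- contains code 347/432
  'e': [2/3 + 1/6*5/6, 2/3 + 1/6*1/1) = [29/36, 5/6)
  emit 'b', narrow to [7/9, 29/36)
Step 3: interval [7/9, 29/36), width = 29/36 - 7/9 = 1/36
  'd': [7/9 + 1/36*0/1, 7/9 + 1/36*2/3) = [7/9, 43/54)
  'b': [7/9 + 1/36*2/3, 7/9 + 1/36*5/6) = [43/54, 173/216)
  'e': [7/9 + 1/36*5/6, 7/9 + 1/36*1/1) = [173/216, 29/36) <- contains code 347/432
  emit 'e', narrow to [173/216, 29/36)

Answer: symbol=b low=2/3 high=5/6
symbol=b low=7/9 high=29/36
symbol=e low=173/216 high=29/36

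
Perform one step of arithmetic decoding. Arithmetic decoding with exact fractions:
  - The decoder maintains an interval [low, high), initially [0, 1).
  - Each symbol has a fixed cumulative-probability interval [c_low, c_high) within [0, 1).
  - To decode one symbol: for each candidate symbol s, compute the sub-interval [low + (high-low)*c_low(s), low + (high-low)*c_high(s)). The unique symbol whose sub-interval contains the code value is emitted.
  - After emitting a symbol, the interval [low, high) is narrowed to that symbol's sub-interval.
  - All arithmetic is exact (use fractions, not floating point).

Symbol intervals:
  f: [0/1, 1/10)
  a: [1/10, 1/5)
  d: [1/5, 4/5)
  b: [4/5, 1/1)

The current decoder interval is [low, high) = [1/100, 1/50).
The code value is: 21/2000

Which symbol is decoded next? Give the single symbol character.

Interval width = high − low = 1/50 − 1/100 = 1/100
Scaled code = (code − low) / width = (21/2000 − 1/100) / 1/100 = 1/20
  f: [0/1, 1/10) ← scaled code falls here ✓
  a: [1/10, 1/5) 
  d: [1/5, 4/5) 
  b: [4/5, 1/1) 

Answer: f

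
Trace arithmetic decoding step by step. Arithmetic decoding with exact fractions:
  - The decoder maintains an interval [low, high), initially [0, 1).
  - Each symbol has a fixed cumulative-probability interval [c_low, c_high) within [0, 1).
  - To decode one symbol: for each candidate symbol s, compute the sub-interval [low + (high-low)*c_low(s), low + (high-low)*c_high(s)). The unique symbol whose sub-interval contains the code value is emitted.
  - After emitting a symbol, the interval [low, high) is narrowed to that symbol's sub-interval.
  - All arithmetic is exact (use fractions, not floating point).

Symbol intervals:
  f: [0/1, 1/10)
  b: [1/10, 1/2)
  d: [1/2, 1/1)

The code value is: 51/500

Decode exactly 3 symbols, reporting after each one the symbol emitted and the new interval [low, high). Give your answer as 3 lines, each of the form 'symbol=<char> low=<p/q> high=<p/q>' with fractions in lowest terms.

Answer: symbol=b low=1/10 high=1/2
symbol=f low=1/10 high=7/50
symbol=f low=1/10 high=13/125

Derivation:
Step 1: interval [0/1, 1/1), width = 1/1 - 0/1 = 1/1
  'f': [0/1 + 1/1*0/1, 0/1 + 1/1*1/10) = [0/1, 1/10)
  'b': [0/1 + 1/1*1/10, 0/1 + 1/1*1/2) = [1/10, 1/2) <- contains code 51/500
  'd': [0/1 + 1/1*1/2, 0/1 + 1/1*1/1) = [1/2, 1/1)
  emit 'b', narrow to [1/10, 1/2)
Step 2: interval [1/10, 1/2), width = 1/2 - 1/10 = 2/5
  'f': [1/10 + 2/5*0/1, 1/10 + 2/5*1/10) = [1/10, 7/50) <- contains code 51/500
  'b': [1/10 + 2/5*1/10, 1/10 + 2/5*1/2) = [7/50, 3/10)
  'd': [1/10 + 2/5*1/2, 1/10 + 2/5*1/1) = [3/10, 1/2)
  emit 'f', narrow to [1/10, 7/50)
Step 3: interval [1/10, 7/50), width = 7/50 - 1/10 = 1/25
  'f': [1/10 + 1/25*0/1, 1/10 + 1/25*1/10) = [1/10, 13/125) <- contains code 51/500
  'b': [1/10 + 1/25*1/10, 1/10 + 1/25*1/2) = [13/125, 3/25)
  'd': [1/10 + 1/25*1/2, 1/10 + 1/25*1/1) = [3/25, 7/50)
  emit 'f', narrow to [1/10, 13/125)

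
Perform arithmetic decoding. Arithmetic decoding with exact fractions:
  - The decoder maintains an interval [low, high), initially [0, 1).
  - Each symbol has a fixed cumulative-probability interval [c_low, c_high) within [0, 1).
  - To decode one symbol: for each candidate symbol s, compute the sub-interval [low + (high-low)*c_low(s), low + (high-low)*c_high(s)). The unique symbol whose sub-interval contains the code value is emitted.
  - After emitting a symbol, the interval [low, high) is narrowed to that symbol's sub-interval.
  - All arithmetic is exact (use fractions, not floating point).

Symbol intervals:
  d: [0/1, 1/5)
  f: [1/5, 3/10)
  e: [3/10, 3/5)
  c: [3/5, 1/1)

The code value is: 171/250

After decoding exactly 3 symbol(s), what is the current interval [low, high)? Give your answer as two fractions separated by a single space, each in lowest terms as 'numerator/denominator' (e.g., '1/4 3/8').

Answer: 17/25 86/125

Derivation:
Step 1: interval [0/1, 1/1), width = 1/1 - 0/1 = 1/1
  'd': [0/1 + 1/1*0/1, 0/1 + 1/1*1/5) = [0/1, 1/5)
  'f': [0/1 + 1/1*1/5, 0/1 + 1/1*3/10) = [1/5, 3/10)
  'e': [0/1 + 1/1*3/10, 0/1 + 1/1*3/5) = [3/10, 3/5)
  'c': [0/1 + 1/1*3/5, 0/1 + 1/1*1/1) = [3/5, 1/1) <- contains code 171/250
  emit 'c', narrow to [3/5, 1/1)
Step 2: interval [3/5, 1/1), width = 1/1 - 3/5 = 2/5
  'd': [3/5 + 2/5*0/1, 3/5 + 2/5*1/5) = [3/5, 17/25)
  'f': [3/5 + 2/5*1/5, 3/5 + 2/5*3/10) = [17/25, 18/25) <- contains code 171/250
  'e': [3/5 + 2/5*3/10, 3/5 + 2/5*3/5) = [18/25, 21/25)
  'c': [3/5 + 2/5*3/5, 3/5 + 2/5*1/1) = [21/25, 1/1)
  emit 'f', narrow to [17/25, 18/25)
Step 3: interval [17/25, 18/25), width = 18/25 - 17/25 = 1/25
  'd': [17/25 + 1/25*0/1, 17/25 + 1/25*1/5) = [17/25, 86/125) <- contains code 171/250
  'f': [17/25 + 1/25*1/5, 17/25 + 1/25*3/10) = [86/125, 173/250)
  'e': [17/25 + 1/25*3/10, 17/25 + 1/25*3/5) = [173/250, 88/125)
  'c': [17/25 + 1/25*3/5, 17/25 + 1/25*1/1) = [88/125, 18/25)
  emit 'd', narrow to [17/25, 86/125)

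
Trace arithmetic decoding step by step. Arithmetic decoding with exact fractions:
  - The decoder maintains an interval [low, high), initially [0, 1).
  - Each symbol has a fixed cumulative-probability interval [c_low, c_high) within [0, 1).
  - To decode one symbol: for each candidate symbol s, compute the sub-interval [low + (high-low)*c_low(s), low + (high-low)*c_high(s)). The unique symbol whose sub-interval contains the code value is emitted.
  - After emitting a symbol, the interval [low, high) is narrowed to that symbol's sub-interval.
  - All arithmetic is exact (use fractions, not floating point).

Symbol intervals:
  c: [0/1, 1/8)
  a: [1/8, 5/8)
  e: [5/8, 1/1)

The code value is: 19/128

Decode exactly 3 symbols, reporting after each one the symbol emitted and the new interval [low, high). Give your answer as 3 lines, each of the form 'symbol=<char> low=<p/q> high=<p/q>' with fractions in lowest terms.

Step 1: interval [0/1, 1/1), width = 1/1 - 0/1 = 1/1
  'c': [0/1 + 1/1*0/1, 0/1 + 1/1*1/8) = [0/1, 1/8)
  'a': [0/1 + 1/1*1/8, 0/1 + 1/1*5/8) = [1/8, 5/8) <- contains code 19/128
  'e': [0/1 + 1/1*5/8, 0/1 + 1/1*1/1) = [5/8, 1/1)
  emit 'a', narrow to [1/8, 5/8)
Step 2: interval [1/8, 5/8), width = 5/8 - 1/8 = 1/2
  'c': [1/8 + 1/2*0/1, 1/8 + 1/2*1/8) = [1/8, 3/16) <- contains code 19/128
  'a': [1/8 + 1/2*1/8, 1/8 + 1/2*5/8) = [3/16, 7/16)
  'e': [1/8 + 1/2*5/8, 1/8 + 1/2*1/1) = [7/16, 5/8)
  emit 'c', narrow to [1/8, 3/16)
Step 3: interval [1/8, 3/16), width = 3/16 - 1/8 = 1/16
  'c': [1/8 + 1/16*0/1, 1/8 + 1/16*1/8) = [1/8, 17/128)
  'a': [1/8 + 1/16*1/8, 1/8 + 1/16*5/8) = [17/128, 21/128) <- contains code 19/128
  'e': [1/8 + 1/16*5/8, 1/8 + 1/16*1/1) = [21/128, 3/16)
  emit 'a', narrow to [17/128, 21/128)

Answer: symbol=a low=1/8 high=5/8
symbol=c low=1/8 high=3/16
symbol=a low=17/128 high=21/128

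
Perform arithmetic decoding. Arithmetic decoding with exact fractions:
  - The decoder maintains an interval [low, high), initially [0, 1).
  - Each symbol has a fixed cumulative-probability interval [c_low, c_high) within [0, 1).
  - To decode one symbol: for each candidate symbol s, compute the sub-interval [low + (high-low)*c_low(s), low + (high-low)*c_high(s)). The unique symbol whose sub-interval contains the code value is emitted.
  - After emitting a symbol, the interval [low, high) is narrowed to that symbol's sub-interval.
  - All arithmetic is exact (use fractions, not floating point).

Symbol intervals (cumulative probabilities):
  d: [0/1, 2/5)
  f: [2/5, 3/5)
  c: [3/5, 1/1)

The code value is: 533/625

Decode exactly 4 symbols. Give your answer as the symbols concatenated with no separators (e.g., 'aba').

Step 1: interval [0/1, 1/1), width = 1/1 - 0/1 = 1/1
  'd': [0/1 + 1/1*0/1, 0/1 + 1/1*2/5) = [0/1, 2/5)
  'f': [0/1 + 1/1*2/5, 0/1 + 1/1*3/5) = [2/5, 3/5)
  'c': [0/1 + 1/1*3/5, 0/1 + 1/1*1/1) = [3/5, 1/1) <- contains code 533/625
  emit 'c', narrow to [3/5, 1/1)
Step 2: interval [3/5, 1/1), width = 1/1 - 3/5 = 2/5
  'd': [3/5 + 2/5*0/1, 3/5 + 2/5*2/5) = [3/5, 19/25)
  'f': [3/5 + 2/5*2/5, 3/5 + 2/5*3/5) = [19/25, 21/25)
  'c': [3/5 + 2/5*3/5, 3/5 + 2/5*1/1) = [21/25, 1/1) <- contains code 533/625
  emit 'c', narrow to [21/25, 1/1)
Step 3: interval [21/25, 1/1), width = 1/1 - 21/25 = 4/25
  'd': [21/25 + 4/25*0/1, 21/25 + 4/25*2/5) = [21/25, 113/125) <- contains code 533/625
  'f': [21/25 + 4/25*2/5, 21/25 + 4/25*3/5) = [113/125, 117/125)
  'c': [21/25 + 4/25*3/5, 21/25 + 4/25*1/1) = [117/125, 1/1)
  emit 'd', narrow to [21/25, 113/125)
Step 4: interval [21/25, 113/125), width = 113/125 - 21/25 = 8/125
  'd': [21/25 + 8/125*0/1, 21/25 + 8/125*2/5) = [21/25, 541/625) <- contains code 533/625
  'f': [21/25 + 8/125*2/5, 21/25 + 8/125*3/5) = [541/625, 549/625)
  'c': [21/25 + 8/125*3/5, 21/25 + 8/125*1/1) = [549/625, 113/125)
  emit 'd', narrow to [21/25, 541/625)

Answer: ccdd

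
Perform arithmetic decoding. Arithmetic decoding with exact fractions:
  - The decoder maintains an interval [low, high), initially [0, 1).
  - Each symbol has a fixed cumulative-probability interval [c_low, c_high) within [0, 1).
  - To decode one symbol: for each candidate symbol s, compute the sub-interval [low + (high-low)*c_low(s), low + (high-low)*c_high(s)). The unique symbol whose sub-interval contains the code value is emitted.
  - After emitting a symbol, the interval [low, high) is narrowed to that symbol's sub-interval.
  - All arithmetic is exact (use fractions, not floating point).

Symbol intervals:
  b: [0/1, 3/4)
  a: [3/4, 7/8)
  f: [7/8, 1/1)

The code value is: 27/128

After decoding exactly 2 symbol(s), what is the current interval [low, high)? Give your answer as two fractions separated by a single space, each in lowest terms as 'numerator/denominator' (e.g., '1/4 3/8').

Answer: 0/1 9/16

Derivation:
Step 1: interval [0/1, 1/1), width = 1/1 - 0/1 = 1/1
  'b': [0/1 + 1/1*0/1, 0/1 + 1/1*3/4) = [0/1, 3/4) <- contains code 27/128
  'a': [0/1 + 1/1*3/4, 0/1 + 1/1*7/8) = [3/4, 7/8)
  'f': [0/1 + 1/1*7/8, 0/1 + 1/1*1/1) = [7/8, 1/1)
  emit 'b', narrow to [0/1, 3/4)
Step 2: interval [0/1, 3/4), width = 3/4 - 0/1 = 3/4
  'b': [0/1 + 3/4*0/1, 0/1 + 3/4*3/4) = [0/1, 9/16) <- contains code 27/128
  'a': [0/1 + 3/4*3/4, 0/1 + 3/4*7/8) = [9/16, 21/32)
  'f': [0/1 + 3/4*7/8, 0/1 + 3/4*1/1) = [21/32, 3/4)
  emit 'b', narrow to [0/1, 9/16)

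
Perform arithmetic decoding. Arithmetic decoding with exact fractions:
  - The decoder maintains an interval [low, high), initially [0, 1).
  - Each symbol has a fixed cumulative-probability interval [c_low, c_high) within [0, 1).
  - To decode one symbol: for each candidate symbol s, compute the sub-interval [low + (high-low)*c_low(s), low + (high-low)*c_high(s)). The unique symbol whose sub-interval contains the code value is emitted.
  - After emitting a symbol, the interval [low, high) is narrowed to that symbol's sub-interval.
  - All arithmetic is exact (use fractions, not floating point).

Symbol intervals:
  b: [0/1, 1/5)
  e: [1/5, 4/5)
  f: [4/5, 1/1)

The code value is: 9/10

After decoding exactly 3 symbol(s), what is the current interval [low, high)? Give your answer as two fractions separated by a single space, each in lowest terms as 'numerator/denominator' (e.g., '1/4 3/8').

Answer: 108/125 117/125

Derivation:
Step 1: interval [0/1, 1/1), width = 1/1 - 0/1 = 1/1
  'b': [0/1 + 1/1*0/1, 0/1 + 1/1*1/5) = [0/1, 1/5)
  'e': [0/1 + 1/1*1/5, 0/1 + 1/1*4/5) = [1/5, 4/5)
  'f': [0/1 + 1/1*4/5, 0/1 + 1/1*1/1) = [4/5, 1/1) <- contains code 9/10
  emit 'f', narrow to [4/5, 1/1)
Step 2: interval [4/5, 1/1), width = 1/1 - 4/5 = 1/5
  'b': [4/5 + 1/5*0/1, 4/5 + 1/5*1/5) = [4/5, 21/25)
  'e': [4/5 + 1/5*1/5, 4/5 + 1/5*4/5) = [21/25, 24/25) <- contains code 9/10
  'f': [4/5 + 1/5*4/5, 4/5 + 1/5*1/1) = [24/25, 1/1)
  emit 'e', narrow to [21/25, 24/25)
Step 3: interval [21/25, 24/25), width = 24/25 - 21/25 = 3/25
  'b': [21/25 + 3/25*0/1, 21/25 + 3/25*1/5) = [21/25, 108/125)
  'e': [21/25 + 3/25*1/5, 21/25 + 3/25*4/5) = [108/125, 117/125) <- contains code 9/10
  'f': [21/25 + 3/25*4/5, 21/25 + 3/25*1/1) = [117/125, 24/25)
  emit 'e', narrow to [108/125, 117/125)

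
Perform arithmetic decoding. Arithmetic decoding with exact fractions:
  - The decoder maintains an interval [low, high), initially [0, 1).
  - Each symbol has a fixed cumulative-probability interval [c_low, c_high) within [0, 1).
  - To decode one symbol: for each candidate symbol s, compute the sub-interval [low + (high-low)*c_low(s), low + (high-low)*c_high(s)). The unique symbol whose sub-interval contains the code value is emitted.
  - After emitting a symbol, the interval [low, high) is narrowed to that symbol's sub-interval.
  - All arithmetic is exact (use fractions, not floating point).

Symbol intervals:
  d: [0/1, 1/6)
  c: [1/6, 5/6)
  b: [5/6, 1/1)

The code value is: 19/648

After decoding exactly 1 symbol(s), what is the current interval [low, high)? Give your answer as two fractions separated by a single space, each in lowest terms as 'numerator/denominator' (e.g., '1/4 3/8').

Answer: 0/1 1/6

Derivation:
Step 1: interval [0/1, 1/1), width = 1/1 - 0/1 = 1/1
  'd': [0/1 + 1/1*0/1, 0/1 + 1/1*1/6) = [0/1, 1/6) <- contains code 19/648
  'c': [0/1 + 1/1*1/6, 0/1 + 1/1*5/6) = [1/6, 5/6)
  'b': [0/1 + 1/1*5/6, 0/1 + 1/1*1/1) = [5/6, 1/1)
  emit 'd', narrow to [0/1, 1/6)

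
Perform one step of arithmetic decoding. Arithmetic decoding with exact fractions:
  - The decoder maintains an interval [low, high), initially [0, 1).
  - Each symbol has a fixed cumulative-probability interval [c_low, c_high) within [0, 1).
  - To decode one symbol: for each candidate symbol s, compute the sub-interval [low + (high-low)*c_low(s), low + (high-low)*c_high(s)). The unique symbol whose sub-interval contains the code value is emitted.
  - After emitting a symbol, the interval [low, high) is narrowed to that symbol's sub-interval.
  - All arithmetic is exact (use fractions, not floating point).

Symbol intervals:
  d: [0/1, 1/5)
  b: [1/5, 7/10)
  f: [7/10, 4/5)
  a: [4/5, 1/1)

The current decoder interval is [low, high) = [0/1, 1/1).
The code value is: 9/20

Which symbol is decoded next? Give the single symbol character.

Interval width = high − low = 1/1 − 0/1 = 1/1
Scaled code = (code − low) / width = (9/20 − 0/1) / 1/1 = 9/20
  d: [0/1, 1/5) 
  b: [1/5, 7/10) ← scaled code falls here ✓
  f: [7/10, 4/5) 
  a: [4/5, 1/1) 

Answer: b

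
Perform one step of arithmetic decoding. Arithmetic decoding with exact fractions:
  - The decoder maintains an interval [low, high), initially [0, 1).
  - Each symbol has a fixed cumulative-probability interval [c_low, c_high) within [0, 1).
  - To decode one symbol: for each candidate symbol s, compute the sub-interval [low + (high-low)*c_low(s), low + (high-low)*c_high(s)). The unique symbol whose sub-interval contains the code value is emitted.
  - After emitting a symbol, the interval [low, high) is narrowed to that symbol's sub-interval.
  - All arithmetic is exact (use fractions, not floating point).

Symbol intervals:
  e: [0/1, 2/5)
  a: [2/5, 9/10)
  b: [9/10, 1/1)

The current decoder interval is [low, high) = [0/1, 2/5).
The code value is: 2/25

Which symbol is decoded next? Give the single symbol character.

Answer: e

Derivation:
Interval width = high − low = 2/5 − 0/1 = 2/5
Scaled code = (code − low) / width = (2/25 − 0/1) / 2/5 = 1/5
  e: [0/1, 2/5) ← scaled code falls here ✓
  a: [2/5, 9/10) 
  b: [9/10, 1/1) 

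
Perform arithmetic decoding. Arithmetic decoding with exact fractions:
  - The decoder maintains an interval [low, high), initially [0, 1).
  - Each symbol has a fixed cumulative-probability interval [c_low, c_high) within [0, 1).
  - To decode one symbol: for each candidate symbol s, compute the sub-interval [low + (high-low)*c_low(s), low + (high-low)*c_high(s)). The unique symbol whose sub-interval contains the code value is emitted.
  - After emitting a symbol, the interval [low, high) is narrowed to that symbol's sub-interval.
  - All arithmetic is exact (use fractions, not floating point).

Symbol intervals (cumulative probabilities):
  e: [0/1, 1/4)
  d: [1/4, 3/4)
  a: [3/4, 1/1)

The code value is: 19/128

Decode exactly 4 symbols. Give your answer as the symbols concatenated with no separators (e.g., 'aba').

Answer: edda

Derivation:
Step 1: interval [0/1, 1/1), width = 1/1 - 0/1 = 1/1
  'e': [0/1 + 1/1*0/1, 0/1 + 1/1*1/4) = [0/1, 1/4) <- contains code 19/128
  'd': [0/1 + 1/1*1/4, 0/1 + 1/1*3/4) = [1/4, 3/4)
  'a': [0/1 + 1/1*3/4, 0/1 + 1/1*1/1) = [3/4, 1/1)
  emit 'e', narrow to [0/1, 1/4)
Step 2: interval [0/1, 1/4), width = 1/4 - 0/1 = 1/4
  'e': [0/1 + 1/4*0/1, 0/1 + 1/4*1/4) = [0/1, 1/16)
  'd': [0/1 + 1/4*1/4, 0/1 + 1/4*3/4) = [1/16, 3/16) <- contains code 19/128
  'a': [0/1 + 1/4*3/4, 0/1 + 1/4*1/1) = [3/16, 1/4)
  emit 'd', narrow to [1/16, 3/16)
Step 3: interval [1/16, 3/16), width = 3/16 - 1/16 = 1/8
  'e': [1/16 + 1/8*0/1, 1/16 + 1/8*1/4) = [1/16, 3/32)
  'd': [1/16 + 1/8*1/4, 1/16 + 1/8*3/4) = [3/32, 5/32) <- contains code 19/128
  'a': [1/16 + 1/8*3/4, 1/16 + 1/8*1/1) = [5/32, 3/16)
  emit 'd', narrow to [3/32, 5/32)
Step 4: interval [3/32, 5/32), width = 5/32 - 3/32 = 1/16
  'e': [3/32 + 1/16*0/1, 3/32 + 1/16*1/4) = [3/32, 7/64)
  'd': [3/32 + 1/16*1/4, 3/32 + 1/16*3/4) = [7/64, 9/64)
  'a': [3/32 + 1/16*3/4, 3/32 + 1/16*1/1) = [9/64, 5/32) <- contains code 19/128
  emit 'a', narrow to [9/64, 5/32)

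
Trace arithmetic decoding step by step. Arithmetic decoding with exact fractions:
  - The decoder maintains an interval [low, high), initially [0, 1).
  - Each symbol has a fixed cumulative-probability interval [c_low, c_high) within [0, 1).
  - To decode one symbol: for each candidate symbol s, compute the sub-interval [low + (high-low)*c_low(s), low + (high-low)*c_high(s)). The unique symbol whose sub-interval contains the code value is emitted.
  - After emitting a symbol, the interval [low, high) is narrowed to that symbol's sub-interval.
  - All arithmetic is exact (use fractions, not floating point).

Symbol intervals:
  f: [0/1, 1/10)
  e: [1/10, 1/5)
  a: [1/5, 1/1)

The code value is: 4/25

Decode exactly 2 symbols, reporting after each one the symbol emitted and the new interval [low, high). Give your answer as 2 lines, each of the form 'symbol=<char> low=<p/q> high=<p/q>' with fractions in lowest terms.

Answer: symbol=e low=1/10 high=1/5
symbol=a low=3/25 high=1/5

Derivation:
Step 1: interval [0/1, 1/1), width = 1/1 - 0/1 = 1/1
  'f': [0/1 + 1/1*0/1, 0/1 + 1/1*1/10) = [0/1, 1/10)
  'e': [0/1 + 1/1*1/10, 0/1 + 1/1*1/5) = [1/10, 1/5) <- contains code 4/25
  'a': [0/1 + 1/1*1/5, 0/1 + 1/1*1/1) = [1/5, 1/1)
  emit 'e', narrow to [1/10, 1/5)
Step 2: interval [1/10, 1/5), width = 1/5 - 1/10 = 1/10
  'f': [1/10 + 1/10*0/1, 1/10 + 1/10*1/10) = [1/10, 11/100)
  'e': [1/10 + 1/10*1/10, 1/10 + 1/10*1/5) = [11/100, 3/25)
  'a': [1/10 + 1/10*1/5, 1/10 + 1/10*1/1) = [3/25, 1/5) <- contains code 4/25
  emit 'a', narrow to [3/25, 1/5)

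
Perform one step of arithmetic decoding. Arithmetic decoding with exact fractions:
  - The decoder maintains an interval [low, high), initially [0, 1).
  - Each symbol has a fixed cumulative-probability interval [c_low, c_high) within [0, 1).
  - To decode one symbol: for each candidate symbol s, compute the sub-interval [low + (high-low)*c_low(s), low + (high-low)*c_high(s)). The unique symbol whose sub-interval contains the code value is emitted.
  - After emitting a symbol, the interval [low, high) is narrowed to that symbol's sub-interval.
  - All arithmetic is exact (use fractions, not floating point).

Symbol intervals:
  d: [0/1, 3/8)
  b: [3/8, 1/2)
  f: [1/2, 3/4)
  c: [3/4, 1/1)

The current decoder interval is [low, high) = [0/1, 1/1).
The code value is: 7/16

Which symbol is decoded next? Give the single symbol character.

Answer: b

Derivation:
Interval width = high − low = 1/1 − 0/1 = 1/1
Scaled code = (code − low) / width = (7/16 − 0/1) / 1/1 = 7/16
  d: [0/1, 3/8) 
  b: [3/8, 1/2) ← scaled code falls here ✓
  f: [1/2, 3/4) 
  c: [3/4, 1/1) 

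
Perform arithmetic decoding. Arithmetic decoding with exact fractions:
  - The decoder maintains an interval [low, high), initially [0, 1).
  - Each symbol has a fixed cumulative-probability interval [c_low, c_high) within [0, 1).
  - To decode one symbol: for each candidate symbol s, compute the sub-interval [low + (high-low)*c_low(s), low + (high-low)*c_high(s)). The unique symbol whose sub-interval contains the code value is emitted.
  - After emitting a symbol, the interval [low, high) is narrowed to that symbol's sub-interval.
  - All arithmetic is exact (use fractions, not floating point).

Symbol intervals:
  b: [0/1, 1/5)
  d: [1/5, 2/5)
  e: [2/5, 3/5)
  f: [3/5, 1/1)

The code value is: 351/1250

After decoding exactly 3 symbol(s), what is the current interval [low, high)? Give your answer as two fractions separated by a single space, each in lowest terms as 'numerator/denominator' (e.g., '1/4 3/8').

Answer: 7/25 36/125

Derivation:
Step 1: interval [0/1, 1/1), width = 1/1 - 0/1 = 1/1
  'b': [0/1 + 1/1*0/1, 0/1 + 1/1*1/5) = [0/1, 1/5)
  'd': [0/1 + 1/1*1/5, 0/1 + 1/1*2/5) = [1/5, 2/5) <- contains code 351/1250
  'e': [0/1 + 1/1*2/5, 0/1 + 1/1*3/5) = [2/5, 3/5)
  'f': [0/1 + 1/1*3/5, 0/1 + 1/1*1/1) = [3/5, 1/1)
  emit 'd', narrow to [1/5, 2/5)
Step 2: interval [1/5, 2/5), width = 2/5 - 1/5 = 1/5
  'b': [1/5 + 1/5*0/1, 1/5 + 1/5*1/5) = [1/5, 6/25)
  'd': [1/5 + 1/5*1/5, 1/5 + 1/5*2/5) = [6/25, 7/25)
  'e': [1/5 + 1/5*2/5, 1/5 + 1/5*3/5) = [7/25, 8/25) <- contains code 351/1250
  'f': [1/5 + 1/5*3/5, 1/5 + 1/5*1/1) = [8/25, 2/5)
  emit 'e', narrow to [7/25, 8/25)
Step 3: interval [7/25, 8/25), width = 8/25 - 7/25 = 1/25
  'b': [7/25 + 1/25*0/1, 7/25 + 1/25*1/5) = [7/25, 36/125) <- contains code 351/1250
  'd': [7/25 + 1/25*1/5, 7/25 + 1/25*2/5) = [36/125, 37/125)
  'e': [7/25 + 1/25*2/5, 7/25 + 1/25*3/5) = [37/125, 38/125)
  'f': [7/25 + 1/25*3/5, 7/25 + 1/25*1/1) = [38/125, 8/25)
  emit 'b', narrow to [7/25, 36/125)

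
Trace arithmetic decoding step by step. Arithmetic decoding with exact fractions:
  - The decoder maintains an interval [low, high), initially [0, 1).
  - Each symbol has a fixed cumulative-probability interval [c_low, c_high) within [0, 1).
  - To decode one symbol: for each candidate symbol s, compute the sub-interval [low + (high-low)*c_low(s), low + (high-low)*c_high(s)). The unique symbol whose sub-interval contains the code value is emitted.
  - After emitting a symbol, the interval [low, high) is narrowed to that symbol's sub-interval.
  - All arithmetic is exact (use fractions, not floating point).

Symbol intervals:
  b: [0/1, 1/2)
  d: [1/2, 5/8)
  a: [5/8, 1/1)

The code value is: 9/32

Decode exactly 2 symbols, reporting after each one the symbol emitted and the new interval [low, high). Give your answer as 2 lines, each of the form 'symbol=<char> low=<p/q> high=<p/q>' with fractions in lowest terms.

Step 1: interval [0/1, 1/1), width = 1/1 - 0/1 = 1/1
  'b': [0/1 + 1/1*0/1, 0/1 + 1/1*1/2) = [0/1, 1/2) <- contains code 9/32
  'd': [0/1 + 1/1*1/2, 0/1 + 1/1*5/8) = [1/2, 5/8)
  'a': [0/1 + 1/1*5/8, 0/1 + 1/1*1/1) = [5/8, 1/1)
  emit 'b', narrow to [0/1, 1/2)
Step 2: interval [0/1, 1/2), width = 1/2 - 0/1 = 1/2
  'b': [0/1 + 1/2*0/1, 0/1 + 1/2*1/2) = [0/1, 1/4)
  'd': [0/1 + 1/2*1/2, 0/1 + 1/2*5/8) = [1/4, 5/16) <- contains code 9/32
  'a': [0/1 + 1/2*5/8, 0/1 + 1/2*1/1) = [5/16, 1/2)
  emit 'd', narrow to [1/4, 5/16)

Answer: symbol=b low=0/1 high=1/2
symbol=d low=1/4 high=5/16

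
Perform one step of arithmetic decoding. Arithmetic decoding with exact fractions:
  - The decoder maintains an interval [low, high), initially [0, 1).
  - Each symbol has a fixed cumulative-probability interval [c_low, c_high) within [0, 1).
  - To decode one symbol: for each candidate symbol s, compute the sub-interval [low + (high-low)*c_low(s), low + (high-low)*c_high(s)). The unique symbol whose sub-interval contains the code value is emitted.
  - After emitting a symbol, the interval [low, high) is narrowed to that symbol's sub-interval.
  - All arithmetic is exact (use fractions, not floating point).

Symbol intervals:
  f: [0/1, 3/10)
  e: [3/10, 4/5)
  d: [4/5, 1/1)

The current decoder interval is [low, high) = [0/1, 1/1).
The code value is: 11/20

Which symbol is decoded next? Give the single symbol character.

Interval width = high − low = 1/1 − 0/1 = 1/1
Scaled code = (code − low) / width = (11/20 − 0/1) / 1/1 = 11/20
  f: [0/1, 3/10) 
  e: [3/10, 4/5) ← scaled code falls here ✓
  d: [4/5, 1/1) 

Answer: e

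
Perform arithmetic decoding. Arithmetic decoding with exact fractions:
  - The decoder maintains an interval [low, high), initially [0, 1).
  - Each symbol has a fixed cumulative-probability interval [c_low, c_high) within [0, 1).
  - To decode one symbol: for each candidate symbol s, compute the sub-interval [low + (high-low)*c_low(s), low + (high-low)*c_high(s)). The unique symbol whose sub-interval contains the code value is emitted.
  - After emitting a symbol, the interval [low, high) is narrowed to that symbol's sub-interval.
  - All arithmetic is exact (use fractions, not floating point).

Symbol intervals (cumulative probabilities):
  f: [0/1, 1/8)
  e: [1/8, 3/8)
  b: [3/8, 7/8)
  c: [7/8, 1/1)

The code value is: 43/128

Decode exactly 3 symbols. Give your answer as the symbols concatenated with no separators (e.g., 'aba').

Step 1: interval [0/1, 1/1), width = 1/1 - 0/1 = 1/1
  'f': [0/1 + 1/1*0/1, 0/1 + 1/1*1/8) = [0/1, 1/8)
  'e': [0/1 + 1/1*1/8, 0/1 + 1/1*3/8) = [1/8, 3/8) <- contains code 43/128
  'b': [0/1 + 1/1*3/8, 0/1 + 1/1*7/8) = [3/8, 7/8)
  'c': [0/1 + 1/1*7/8, 0/1 + 1/1*1/1) = [7/8, 1/1)
  emit 'e', narrow to [1/8, 3/8)
Step 2: interval [1/8, 3/8), width = 3/8 - 1/8 = 1/4
  'f': [1/8 + 1/4*0/1, 1/8 + 1/4*1/8) = [1/8, 5/32)
  'e': [1/8 + 1/4*1/8, 1/8 + 1/4*3/8) = [5/32, 7/32)
  'b': [1/8 + 1/4*3/8, 1/8 + 1/4*7/8) = [7/32, 11/32) <- contains code 43/128
  'c': [1/8 + 1/4*7/8, 1/8 + 1/4*1/1) = [11/32, 3/8)
  emit 'b', narrow to [7/32, 11/32)
Step 3: interval [7/32, 11/32), width = 11/32 - 7/32 = 1/8
  'f': [7/32 + 1/8*0/1, 7/32 + 1/8*1/8) = [7/32, 15/64)
  'e': [7/32 + 1/8*1/8, 7/32 + 1/8*3/8) = [15/64, 17/64)
  'b': [7/32 + 1/8*3/8, 7/32 + 1/8*7/8) = [17/64, 21/64)
  'c': [7/32 + 1/8*7/8, 7/32 + 1/8*1/1) = [21/64, 11/32) <- contains code 43/128
  emit 'c', narrow to [21/64, 11/32)

Answer: ebc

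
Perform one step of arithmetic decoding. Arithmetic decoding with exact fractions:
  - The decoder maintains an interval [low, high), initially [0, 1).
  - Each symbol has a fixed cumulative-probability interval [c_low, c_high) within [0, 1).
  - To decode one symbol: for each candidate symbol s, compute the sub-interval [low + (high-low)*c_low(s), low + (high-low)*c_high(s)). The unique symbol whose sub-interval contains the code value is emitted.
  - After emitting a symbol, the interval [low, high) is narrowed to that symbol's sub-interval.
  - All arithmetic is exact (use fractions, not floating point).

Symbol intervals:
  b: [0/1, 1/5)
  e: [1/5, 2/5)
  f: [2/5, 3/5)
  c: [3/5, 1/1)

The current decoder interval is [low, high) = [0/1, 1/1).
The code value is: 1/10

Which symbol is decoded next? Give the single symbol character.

Answer: b

Derivation:
Interval width = high − low = 1/1 − 0/1 = 1/1
Scaled code = (code − low) / width = (1/10 − 0/1) / 1/1 = 1/10
  b: [0/1, 1/5) ← scaled code falls here ✓
  e: [1/5, 2/5) 
  f: [2/5, 3/5) 
  c: [3/5, 1/1) 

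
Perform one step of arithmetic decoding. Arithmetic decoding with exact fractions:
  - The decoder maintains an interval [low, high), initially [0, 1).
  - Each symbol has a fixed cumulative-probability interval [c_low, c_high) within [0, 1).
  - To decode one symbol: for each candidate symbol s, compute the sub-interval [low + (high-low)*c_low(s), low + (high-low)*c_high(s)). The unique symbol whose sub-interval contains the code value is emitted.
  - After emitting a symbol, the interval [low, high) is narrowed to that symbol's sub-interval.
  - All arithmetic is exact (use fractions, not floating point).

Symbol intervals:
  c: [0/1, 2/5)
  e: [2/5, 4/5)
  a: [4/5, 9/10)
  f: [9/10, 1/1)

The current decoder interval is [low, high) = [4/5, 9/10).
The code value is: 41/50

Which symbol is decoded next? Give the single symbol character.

Answer: c

Derivation:
Interval width = high − low = 9/10 − 4/5 = 1/10
Scaled code = (code − low) / width = (41/50 − 4/5) / 1/10 = 1/5
  c: [0/1, 2/5) ← scaled code falls here ✓
  e: [2/5, 4/5) 
  a: [4/5, 9/10) 
  f: [9/10, 1/1) 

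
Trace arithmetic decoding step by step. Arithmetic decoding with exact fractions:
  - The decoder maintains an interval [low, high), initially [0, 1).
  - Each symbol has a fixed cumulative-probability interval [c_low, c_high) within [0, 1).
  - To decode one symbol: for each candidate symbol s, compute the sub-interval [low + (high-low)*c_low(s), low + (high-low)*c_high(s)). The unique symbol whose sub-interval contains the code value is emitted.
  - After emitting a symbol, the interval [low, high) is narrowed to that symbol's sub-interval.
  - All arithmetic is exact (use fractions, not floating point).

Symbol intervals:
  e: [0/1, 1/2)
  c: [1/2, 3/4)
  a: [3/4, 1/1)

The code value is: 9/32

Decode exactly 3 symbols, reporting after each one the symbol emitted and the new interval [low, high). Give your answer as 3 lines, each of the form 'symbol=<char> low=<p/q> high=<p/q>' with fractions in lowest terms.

Step 1: interval [0/1, 1/1), width = 1/1 - 0/1 = 1/1
  'e': [0/1 + 1/1*0/1, 0/1 + 1/1*1/2) = [0/1, 1/2) <- contains code 9/32
  'c': [0/1 + 1/1*1/2, 0/1 + 1/1*3/4) = [1/2, 3/4)
  'a': [0/1 + 1/1*3/4, 0/1 + 1/1*1/1) = [3/4, 1/1)
  emit 'e', narrow to [0/1, 1/2)
Step 2: interval [0/1, 1/2), width = 1/2 - 0/1 = 1/2
  'e': [0/1 + 1/2*0/1, 0/1 + 1/2*1/2) = [0/1, 1/4)
  'c': [0/1 + 1/2*1/2, 0/1 + 1/2*3/4) = [1/4, 3/8) <- contains code 9/32
  'a': [0/1 + 1/2*3/4, 0/1 + 1/2*1/1) = [3/8, 1/2)
  emit 'c', narrow to [1/4, 3/8)
Step 3: interval [1/4, 3/8), width = 3/8 - 1/4 = 1/8
  'e': [1/4 + 1/8*0/1, 1/4 + 1/8*1/2) = [1/4, 5/16) <- contains code 9/32
  'c': [1/4 + 1/8*1/2, 1/4 + 1/8*3/4) = [5/16, 11/32)
  'a': [1/4 + 1/8*3/4, 1/4 + 1/8*1/1) = [11/32, 3/8)
  emit 'e', narrow to [1/4, 5/16)

Answer: symbol=e low=0/1 high=1/2
symbol=c low=1/4 high=3/8
symbol=e low=1/4 high=5/16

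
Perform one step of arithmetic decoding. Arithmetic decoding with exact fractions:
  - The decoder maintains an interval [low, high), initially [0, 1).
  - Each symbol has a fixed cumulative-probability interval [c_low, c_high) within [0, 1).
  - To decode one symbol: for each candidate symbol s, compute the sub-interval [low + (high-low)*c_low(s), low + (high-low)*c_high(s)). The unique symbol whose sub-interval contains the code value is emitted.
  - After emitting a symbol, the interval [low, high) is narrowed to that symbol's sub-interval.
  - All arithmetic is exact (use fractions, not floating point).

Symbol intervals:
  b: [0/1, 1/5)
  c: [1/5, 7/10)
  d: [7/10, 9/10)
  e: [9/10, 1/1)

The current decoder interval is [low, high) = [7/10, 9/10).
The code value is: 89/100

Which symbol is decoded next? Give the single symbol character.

Interval width = high − low = 9/10 − 7/10 = 1/5
Scaled code = (code − low) / width = (89/100 − 7/10) / 1/5 = 19/20
  b: [0/1, 1/5) 
  c: [1/5, 7/10) 
  d: [7/10, 9/10) 
  e: [9/10, 1/1) ← scaled code falls here ✓

Answer: e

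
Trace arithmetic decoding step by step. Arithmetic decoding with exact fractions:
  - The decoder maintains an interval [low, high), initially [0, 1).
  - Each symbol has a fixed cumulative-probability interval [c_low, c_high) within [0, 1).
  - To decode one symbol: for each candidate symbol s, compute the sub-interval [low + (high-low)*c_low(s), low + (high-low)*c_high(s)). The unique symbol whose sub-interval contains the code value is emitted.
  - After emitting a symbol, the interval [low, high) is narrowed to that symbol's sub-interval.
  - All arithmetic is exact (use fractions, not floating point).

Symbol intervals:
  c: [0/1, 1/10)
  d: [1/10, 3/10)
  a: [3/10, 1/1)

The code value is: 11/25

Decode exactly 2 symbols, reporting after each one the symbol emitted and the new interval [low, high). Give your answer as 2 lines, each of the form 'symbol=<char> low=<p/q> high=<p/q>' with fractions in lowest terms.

Step 1: interval [0/1, 1/1), width = 1/1 - 0/1 = 1/1
  'c': [0/1 + 1/1*0/1, 0/1 + 1/1*1/10) = [0/1, 1/10)
  'd': [0/1 + 1/1*1/10, 0/1 + 1/1*3/10) = [1/10, 3/10)
  'a': [0/1 + 1/1*3/10, 0/1 + 1/1*1/1) = [3/10, 1/1) <- contains code 11/25
  emit 'a', narrow to [3/10, 1/1)
Step 2: interval [3/10, 1/1), width = 1/1 - 3/10 = 7/10
  'c': [3/10 + 7/10*0/1, 3/10 + 7/10*1/10) = [3/10, 37/100)
  'd': [3/10 + 7/10*1/10, 3/10 + 7/10*3/10) = [37/100, 51/100) <- contains code 11/25
  'a': [3/10 + 7/10*3/10, 3/10 + 7/10*1/1) = [51/100, 1/1)
  emit 'd', narrow to [37/100, 51/100)

Answer: symbol=a low=3/10 high=1/1
symbol=d low=37/100 high=51/100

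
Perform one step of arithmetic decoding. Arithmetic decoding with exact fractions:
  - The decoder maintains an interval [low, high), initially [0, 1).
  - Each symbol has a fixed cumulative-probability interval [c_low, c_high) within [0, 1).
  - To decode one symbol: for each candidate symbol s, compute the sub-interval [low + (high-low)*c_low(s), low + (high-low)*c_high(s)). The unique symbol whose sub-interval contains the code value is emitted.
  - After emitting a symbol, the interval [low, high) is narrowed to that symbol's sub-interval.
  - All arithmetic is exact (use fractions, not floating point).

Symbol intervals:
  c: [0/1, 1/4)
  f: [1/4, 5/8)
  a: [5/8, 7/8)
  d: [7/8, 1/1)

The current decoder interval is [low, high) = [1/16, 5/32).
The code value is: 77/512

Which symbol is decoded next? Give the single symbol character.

Interval width = high − low = 5/32 − 1/16 = 3/32
Scaled code = (code − low) / width = (77/512 − 1/16) / 3/32 = 15/16
  c: [0/1, 1/4) 
  f: [1/4, 5/8) 
  a: [5/8, 7/8) 
  d: [7/8, 1/1) ← scaled code falls here ✓

Answer: d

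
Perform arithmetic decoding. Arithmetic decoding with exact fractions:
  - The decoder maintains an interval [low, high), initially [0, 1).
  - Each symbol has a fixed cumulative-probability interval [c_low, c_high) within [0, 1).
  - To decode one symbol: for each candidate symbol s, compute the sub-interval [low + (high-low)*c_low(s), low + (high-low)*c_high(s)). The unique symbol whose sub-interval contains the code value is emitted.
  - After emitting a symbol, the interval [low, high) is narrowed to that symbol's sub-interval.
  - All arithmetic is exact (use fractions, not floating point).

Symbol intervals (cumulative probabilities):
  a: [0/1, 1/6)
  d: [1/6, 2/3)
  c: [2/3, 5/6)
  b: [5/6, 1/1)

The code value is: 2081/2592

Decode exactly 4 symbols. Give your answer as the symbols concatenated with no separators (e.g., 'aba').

Answer: ccbd

Derivation:
Step 1: interval [0/1, 1/1), width = 1/1 - 0/1 = 1/1
  'a': [0/1 + 1/1*0/1, 0/1 + 1/1*1/6) = [0/1, 1/6)
  'd': [0/1 + 1/1*1/6, 0/1 + 1/1*2/3) = [1/6, 2/3)
  'c': [0/1 + 1/1*2/3, 0/1 + 1/1*5/6) = [2/3, 5/6) <- contains code 2081/2592
  'b': [0/1 + 1/1*5/6, 0/1 + 1/1*1/1) = [5/6, 1/1)
  emit 'c', narrow to [2/3, 5/6)
Step 2: interval [2/3, 5/6), width = 5/6 - 2/3 = 1/6
  'a': [2/3 + 1/6*0/1, 2/3 + 1/6*1/6) = [2/3, 25/36)
  'd': [2/3 + 1/6*1/6, 2/3 + 1/6*2/3) = [25/36, 7/9)
  'c': [2/3 + 1/6*2/3, 2/3 + 1/6*5/6) = [7/9, 29/36) <- contains code 2081/2592
  'b': [2/3 + 1/6*5/6, 2/3 + 1/6*1/1) = [29/36, 5/6)
  emit 'c', narrow to [7/9, 29/36)
Step 3: interval [7/9, 29/36), width = 29/36 - 7/9 = 1/36
  'a': [7/9 + 1/36*0/1, 7/9 + 1/36*1/6) = [7/9, 169/216)
  'd': [7/9 + 1/36*1/6, 7/9 + 1/36*2/3) = [169/216, 43/54)
  'c': [7/9 + 1/36*2/3, 7/9 + 1/36*5/6) = [43/54, 173/216)
  'b': [7/9 + 1/36*5/6, 7/9 + 1/36*1/1) = [173/216, 29/36) <- contains code 2081/2592
  emit 'b', narrow to [173/216, 29/36)
Step 4: interval [173/216, 29/36), width = 29/36 - 173/216 = 1/216
  'a': [173/216 + 1/216*0/1, 173/216 + 1/216*1/6) = [173/216, 1039/1296)
  'd': [173/216 + 1/216*1/6, 173/216 + 1/216*2/3) = [1039/1296, 521/648) <- contains code 2081/2592
  'c': [173/216 + 1/216*2/3, 173/216 + 1/216*5/6) = [521/648, 1043/1296)
  'b': [173/216 + 1/216*5/6, 173/216 + 1/216*1/1) = [1043/1296, 29/36)
  emit 'd', narrow to [1039/1296, 521/648)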